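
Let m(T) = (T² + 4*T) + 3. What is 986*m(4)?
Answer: 34510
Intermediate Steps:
m(T) = 3 + T² + 4*T
986*m(4) = 986*(3 + 4² + 4*4) = 986*(3 + 16 + 16) = 986*35 = 34510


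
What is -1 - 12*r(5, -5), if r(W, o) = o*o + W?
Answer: -361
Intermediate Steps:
r(W, o) = W + o**2 (r(W, o) = o**2 + W = W + o**2)
-1 - 12*r(5, -5) = -1 - 12*(5 + (-5)**2) = -1 - 12*(5 + 25) = -1 - 12*30 = -1 - 360 = -361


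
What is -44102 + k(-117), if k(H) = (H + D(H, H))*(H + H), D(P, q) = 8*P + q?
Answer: 229678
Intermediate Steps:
D(P, q) = q + 8*P
k(H) = 20*H**2 (k(H) = (H + (H + 8*H))*(H + H) = (H + 9*H)*(2*H) = (10*H)*(2*H) = 20*H**2)
-44102 + k(-117) = -44102 + 20*(-117)**2 = -44102 + 20*13689 = -44102 + 273780 = 229678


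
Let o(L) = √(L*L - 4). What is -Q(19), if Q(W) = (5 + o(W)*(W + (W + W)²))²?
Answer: -764111758 - 14630*√357 ≈ -7.6439e+8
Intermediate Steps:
o(L) = √(-4 + L²) (o(L) = √(L² - 4) = √(-4 + L²))
Q(W) = (5 + √(-4 + W²)*(W + 4*W²))² (Q(W) = (5 + √(-4 + W²)*(W + (W + W)²))² = (5 + √(-4 + W²)*(W + (2*W)²))² = (5 + √(-4 + W²)*(W + 4*W²))²)
-Q(19) = -(5 + 19*√(-4 + 19²) + 4*19²*√(-4 + 19²))² = -(5 + 19*√(-4 + 361) + 4*361*√(-4 + 361))² = -(5 + 19*√357 + 4*361*√357)² = -(5 + 19*√357 + 1444*√357)² = -(5 + 1463*√357)²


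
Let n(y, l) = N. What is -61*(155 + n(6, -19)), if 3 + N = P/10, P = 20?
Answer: -9394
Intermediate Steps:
N = -1 (N = -3 + 20/10 = -3 + 20*(⅒) = -3 + 2 = -1)
n(y, l) = -1
-61*(155 + n(6, -19)) = -61*(155 - 1) = -61*154 = -9394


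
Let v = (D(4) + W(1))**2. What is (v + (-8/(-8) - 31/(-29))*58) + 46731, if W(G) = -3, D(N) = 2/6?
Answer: 421723/9 ≈ 46858.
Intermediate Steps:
D(N) = 1/3 (D(N) = 2*(1/6) = 1/3)
v = 64/9 (v = (1/3 - 3)**2 = (-8/3)**2 = 64/9 ≈ 7.1111)
(v + (-8/(-8) - 31/(-29))*58) + 46731 = (64/9 + (-8/(-8) - 31/(-29))*58) + 46731 = (64/9 + (-8*(-1/8) - 31*(-1/29))*58) + 46731 = (64/9 + (1 + 31/29)*58) + 46731 = (64/9 + (60/29)*58) + 46731 = (64/9 + 120) + 46731 = 1144/9 + 46731 = 421723/9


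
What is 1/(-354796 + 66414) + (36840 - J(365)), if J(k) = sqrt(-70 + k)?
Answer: 10623992879/288382 - sqrt(295) ≈ 36823.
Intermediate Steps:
1/(-354796 + 66414) + (36840 - J(365)) = 1/(-354796 + 66414) + (36840 - sqrt(-70 + 365)) = 1/(-288382) + (36840 - sqrt(295)) = -1/288382 + (36840 - sqrt(295)) = 10623992879/288382 - sqrt(295)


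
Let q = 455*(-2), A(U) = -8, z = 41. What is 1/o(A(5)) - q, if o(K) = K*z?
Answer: 298479/328 ≈ 910.00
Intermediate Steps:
o(K) = 41*K (o(K) = K*41 = 41*K)
q = -910
1/o(A(5)) - q = 1/(41*(-8)) - 1*(-910) = 1/(-328) + 910 = -1/328 + 910 = 298479/328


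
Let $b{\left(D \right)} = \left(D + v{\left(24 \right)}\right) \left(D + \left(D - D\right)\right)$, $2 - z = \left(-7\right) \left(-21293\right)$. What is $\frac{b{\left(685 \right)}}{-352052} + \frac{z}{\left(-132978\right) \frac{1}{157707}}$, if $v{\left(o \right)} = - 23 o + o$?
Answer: $\frac{1379224146815071}{7802528476} \approx 1.7677 \cdot 10^{5}$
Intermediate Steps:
$v{\left(o \right)} = - 22 o$
$z = -149049$ ($z = 2 - \left(-7\right) \left(-21293\right) = 2 - 149051 = -149049$)
$b{\left(D \right)} = D \left(-528 + D\right)$ ($b{\left(D \right)} = \left(D - 528\right) \left(D + \left(D - D\right)\right) = \left(D - 528\right) \left(D + 0\right) = \left(-528 + D\right) D = D \left(-528 + D\right)$)
$\frac{b{\left(685 \right)}}{-352052} + \frac{z}{\left(-132978\right) \frac{1}{157707}} = \frac{685 \left(-528 + 685\right)}{-352052} - \frac{149049}{\left(-132978\right) \frac{1}{157707}} = 685 \cdot 157 \left(- \frac{1}{352052}\right) - \frac{149049}{\left(-132978\right) \frac{1}{157707}} = 107545 \left(- \frac{1}{352052}\right) - \frac{149049}{- \frac{44326}{52569}} = - \frac{107545}{352052} - - \frac{7835356881}{44326} = - \frac{107545}{352052} + \frac{7835356881}{44326} = \frac{1379224146815071}{7802528476}$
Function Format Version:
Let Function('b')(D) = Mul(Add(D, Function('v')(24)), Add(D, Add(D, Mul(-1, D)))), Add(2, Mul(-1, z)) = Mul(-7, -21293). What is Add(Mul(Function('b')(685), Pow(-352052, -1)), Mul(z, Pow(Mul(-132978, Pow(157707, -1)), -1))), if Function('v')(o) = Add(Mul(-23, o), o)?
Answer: Rational(1379224146815071, 7802528476) ≈ 1.7677e+5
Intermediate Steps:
Function('v')(o) = Mul(-22, o)
z = -149049 (z = Add(2, Mul(-1, Mul(-7, -21293))) = Add(2, Mul(-1, 149051)) = Add(2, -149051) = -149049)
Function('b')(D) = Mul(D, Add(-528, D)) (Function('b')(D) = Mul(Add(D, Mul(-22, 24)), Add(D, Add(D, Mul(-1, D)))) = Mul(Add(D, -528), Add(D, 0)) = Mul(Add(-528, D), D) = Mul(D, Add(-528, D)))
Add(Mul(Function('b')(685), Pow(-352052, -1)), Mul(z, Pow(Mul(-132978, Pow(157707, -1)), -1))) = Add(Mul(Mul(685, Add(-528, 685)), Pow(-352052, -1)), Mul(-149049, Pow(Mul(-132978, Pow(157707, -1)), -1))) = Add(Mul(Mul(685, 157), Rational(-1, 352052)), Mul(-149049, Pow(Mul(-132978, Rational(1, 157707)), -1))) = Add(Mul(107545, Rational(-1, 352052)), Mul(-149049, Pow(Rational(-44326, 52569), -1))) = Add(Rational(-107545, 352052), Mul(-149049, Rational(-52569, 44326))) = Add(Rational(-107545, 352052), Rational(7835356881, 44326)) = Rational(1379224146815071, 7802528476)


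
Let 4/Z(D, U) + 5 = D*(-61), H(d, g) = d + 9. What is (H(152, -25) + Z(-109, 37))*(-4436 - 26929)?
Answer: -8387691030/1661 ≈ -5.0498e+6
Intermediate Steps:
H(d, g) = 9 + d
Z(D, U) = 4/(-5 - 61*D) (Z(D, U) = 4/(-5 + D*(-61)) = 4/(-5 - 61*D))
(H(152, -25) + Z(-109, 37))*(-4436 - 26929) = ((9 + 152) - 4/(5 + 61*(-109)))*(-4436 - 26929) = (161 - 4/(5 - 6649))*(-31365) = (161 - 4/(-6644))*(-31365) = (161 - 4*(-1/6644))*(-31365) = (161 + 1/1661)*(-31365) = (267422/1661)*(-31365) = -8387691030/1661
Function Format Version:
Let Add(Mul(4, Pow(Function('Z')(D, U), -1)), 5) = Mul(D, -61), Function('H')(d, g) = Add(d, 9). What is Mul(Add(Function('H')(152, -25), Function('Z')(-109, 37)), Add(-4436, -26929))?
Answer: Rational(-8387691030, 1661) ≈ -5.0498e+6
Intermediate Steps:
Function('H')(d, g) = Add(9, d)
Function('Z')(D, U) = Mul(4, Pow(Add(-5, Mul(-61, D)), -1)) (Function('Z')(D, U) = Mul(4, Pow(Add(-5, Mul(D, -61)), -1)) = Mul(4, Pow(Add(-5, Mul(-61, D)), -1)))
Mul(Add(Function('H')(152, -25), Function('Z')(-109, 37)), Add(-4436, -26929)) = Mul(Add(Add(9, 152), Mul(-4, Pow(Add(5, Mul(61, -109)), -1))), Add(-4436, -26929)) = Mul(Add(161, Mul(-4, Pow(Add(5, -6649), -1))), -31365) = Mul(Add(161, Mul(-4, Pow(-6644, -1))), -31365) = Mul(Add(161, Mul(-4, Rational(-1, 6644))), -31365) = Mul(Add(161, Rational(1, 1661)), -31365) = Mul(Rational(267422, 1661), -31365) = Rational(-8387691030, 1661)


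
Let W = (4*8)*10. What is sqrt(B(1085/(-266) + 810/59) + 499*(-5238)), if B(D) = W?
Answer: I*sqrt(2613442) ≈ 1616.6*I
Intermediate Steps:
W = 320 (W = 32*10 = 320)
B(D) = 320
sqrt(B(1085/(-266) + 810/59) + 499*(-5238)) = sqrt(320 + 499*(-5238)) = sqrt(320 - 2613762) = sqrt(-2613442) = I*sqrt(2613442)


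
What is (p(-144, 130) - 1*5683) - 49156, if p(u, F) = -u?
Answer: -54695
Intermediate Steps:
(p(-144, 130) - 1*5683) - 49156 = (-1*(-144) - 1*5683) - 49156 = (144 - 5683) - 49156 = -5539 - 49156 = -54695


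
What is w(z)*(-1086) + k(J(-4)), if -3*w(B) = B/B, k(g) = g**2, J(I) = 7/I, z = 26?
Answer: 5841/16 ≈ 365.06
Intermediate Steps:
w(B) = -1/3 (w(B) = -B/(3*B) = -1/3*1 = -1/3)
w(z)*(-1086) + k(J(-4)) = -1/3*(-1086) + (7/(-4))**2 = 362 + (7*(-1/4))**2 = 362 + (-7/4)**2 = 362 + 49/16 = 5841/16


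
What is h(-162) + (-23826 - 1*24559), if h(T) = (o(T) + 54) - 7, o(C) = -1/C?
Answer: -7830755/162 ≈ -48338.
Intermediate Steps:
h(T) = 47 - 1/T (h(T) = (-1/T + 54) - 7 = (54 - 1/T) - 7 = 47 - 1/T)
h(-162) + (-23826 - 1*24559) = (47 - 1/(-162)) + (-23826 - 1*24559) = (47 - 1*(-1/162)) + (-23826 - 24559) = (47 + 1/162) - 48385 = 7615/162 - 48385 = -7830755/162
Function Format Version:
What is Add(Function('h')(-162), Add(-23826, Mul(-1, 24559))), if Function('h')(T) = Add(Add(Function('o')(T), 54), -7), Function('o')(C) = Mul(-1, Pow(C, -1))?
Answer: Rational(-7830755, 162) ≈ -48338.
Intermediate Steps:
Function('h')(T) = Add(47, Mul(-1, Pow(T, -1))) (Function('h')(T) = Add(Add(Mul(-1, Pow(T, -1)), 54), -7) = Add(Add(54, Mul(-1, Pow(T, -1))), -7) = Add(47, Mul(-1, Pow(T, -1))))
Add(Function('h')(-162), Add(-23826, Mul(-1, 24559))) = Add(Add(47, Mul(-1, Pow(-162, -1))), Add(-23826, Mul(-1, 24559))) = Add(Add(47, Mul(-1, Rational(-1, 162))), Add(-23826, -24559)) = Add(Add(47, Rational(1, 162)), -48385) = Add(Rational(7615, 162), -48385) = Rational(-7830755, 162)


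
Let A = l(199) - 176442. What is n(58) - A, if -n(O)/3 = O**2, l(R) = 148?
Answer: 166202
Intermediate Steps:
A = -176294 (A = 148 - 176442 = -176294)
n(O) = -3*O**2
n(58) - A = -3*58**2 - 1*(-176294) = -3*3364 + 176294 = -10092 + 176294 = 166202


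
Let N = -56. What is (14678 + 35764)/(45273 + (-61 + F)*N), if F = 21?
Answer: 50442/47513 ≈ 1.0616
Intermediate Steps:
(14678 + 35764)/(45273 + (-61 + F)*N) = (14678 + 35764)/(45273 + (-61 + 21)*(-56)) = 50442/(45273 - 40*(-56)) = 50442/(45273 + 2240) = 50442/47513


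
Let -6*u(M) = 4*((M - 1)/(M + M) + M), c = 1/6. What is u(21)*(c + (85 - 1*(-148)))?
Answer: -630949/189 ≈ -3338.4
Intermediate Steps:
c = ⅙ ≈ 0.16667
u(M) = -2*M/3 - (-1 + M)/(3*M) (u(M) = -2*((M - 1)/(M + M) + M)/3 = -2*((-1 + M)/((2*M)) + M)/3 = -2*((-1 + M)*(1/(2*M)) + M)/3 = -2*((-1 + M)/(2*M) + M)/3 = -2*(M + (-1 + M)/(2*M))/3 = -(4*M + 2*(-1 + M)/M)/6 = -2*M/3 - (-1 + M)/(3*M))
u(21)*(c + (85 - 1*(-148))) = ((⅓)*(1 - 1*21 - 2*21²)/21)*(⅙ + (85 - 1*(-148))) = ((⅓)*(1/21)*(1 - 21 - 2*441))*(⅙ + (85 + 148)) = ((⅓)*(1/21)*(1 - 21 - 882))*(⅙ + 233) = ((⅓)*(1/21)*(-902))*(1399/6) = -902/63*1399/6 = -630949/189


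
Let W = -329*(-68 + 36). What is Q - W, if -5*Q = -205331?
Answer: 152691/5 ≈ 30538.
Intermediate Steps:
Q = 205331/5 (Q = -1/5*(-205331) = 205331/5 ≈ 41066.)
W = 10528 (W = -329*(-32) = 10528)
Q - W = 205331/5 - 1*10528 = 205331/5 - 10528 = 152691/5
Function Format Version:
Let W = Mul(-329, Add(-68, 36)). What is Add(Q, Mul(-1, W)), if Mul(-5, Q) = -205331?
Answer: Rational(152691, 5) ≈ 30538.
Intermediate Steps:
Q = Rational(205331, 5) (Q = Mul(Rational(-1, 5), -205331) = Rational(205331, 5) ≈ 41066.)
W = 10528 (W = Mul(-329, -32) = 10528)
Add(Q, Mul(-1, W)) = Add(Rational(205331, 5), Mul(-1, 10528)) = Add(Rational(205331, 5), -10528) = Rational(152691, 5)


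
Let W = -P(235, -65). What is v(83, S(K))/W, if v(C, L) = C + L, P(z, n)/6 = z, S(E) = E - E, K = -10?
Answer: -83/1410 ≈ -0.058865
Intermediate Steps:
S(E) = 0
P(z, n) = 6*z
W = -1410 (W = -6*235 = -1*1410 = -1410)
v(83, S(K))/W = (83 + 0)/(-1410) = 83*(-1/1410) = -83/1410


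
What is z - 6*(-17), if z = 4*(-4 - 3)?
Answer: 74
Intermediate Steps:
z = -28 (z = 4*(-7) = -28)
z - 6*(-17) = -28 - 6*(-17) = -28 + 102 = 74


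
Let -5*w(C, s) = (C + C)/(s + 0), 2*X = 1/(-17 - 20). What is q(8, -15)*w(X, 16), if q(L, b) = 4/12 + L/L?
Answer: 1/2220 ≈ 0.00045045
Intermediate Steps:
X = -1/74 (X = 1/(2*(-17 - 20)) = (½)/(-37) = (½)*(-1/37) = -1/74 ≈ -0.013514)
w(C, s) = -2*C/(5*s) (w(C, s) = -(C + C)/(5*(s + 0)) = -2*C/(5*s))
q(L, b) = 4/3 (q(L, b) = 4*(1/12) + 1 = ⅓ + 1 = 4/3)
q(8, -15)*w(X, 16) = 4*(-⅖*(-1/74)/16)/3 = 4*(-⅖*(-1/74)*1/16)/3 = (4/3)*(1/2960) = 1/2220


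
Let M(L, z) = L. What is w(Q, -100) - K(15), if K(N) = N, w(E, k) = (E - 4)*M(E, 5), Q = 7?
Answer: 6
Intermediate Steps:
w(E, k) = E*(-4 + E) (w(E, k) = (E - 4)*E = (-4 + E)*E = E*(-4 + E))
w(Q, -100) - K(15) = 7*(-4 + 7) - 1*15 = 7*3 - 15 = 21 - 15 = 6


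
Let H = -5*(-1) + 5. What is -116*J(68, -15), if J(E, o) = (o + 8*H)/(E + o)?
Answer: -7540/53 ≈ -142.26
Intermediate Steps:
H = 10 (H = 5 + 5 = 10)
J(E, o) = (80 + o)/(E + o) (J(E, o) = (o + 8*10)/(E + o) = (o + 80)/(E + o) = (80 + o)/(E + o))
-116*J(68, -15) = -116*(80 - 15)/(68 - 15) = -116*65/53 = -7540/53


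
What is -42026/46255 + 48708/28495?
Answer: 5148574/6429445 ≈ 0.80078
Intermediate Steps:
-42026/46255 + 48708/28495 = -42026*1/46255 + 48708*(1/28495) = -42026/46255 + 1188/695 = 5148574/6429445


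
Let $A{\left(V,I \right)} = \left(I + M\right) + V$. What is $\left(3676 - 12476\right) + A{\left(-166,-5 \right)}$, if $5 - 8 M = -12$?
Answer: $- \frac{71751}{8} \approx -8968.9$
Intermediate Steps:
$M = \frac{17}{8}$ ($M = \frac{5}{8} - - \frac{3}{2} = \frac{5}{8} + \frac{3}{2} = \frac{17}{8} \approx 2.125$)
$A{\left(V,I \right)} = \frac{17}{8} + I + V$ ($A{\left(V,I \right)} = \left(I + \frac{17}{8}\right) + V = \left(\frac{17}{8} + I\right) + V = \frac{17}{8} + I + V$)
$\left(3676 - 12476\right) + A{\left(-166,-5 \right)} = \left(3676 - 12476\right) - \frac{1351}{8} = -8800 - \frac{1351}{8} = - \frac{71751}{8}$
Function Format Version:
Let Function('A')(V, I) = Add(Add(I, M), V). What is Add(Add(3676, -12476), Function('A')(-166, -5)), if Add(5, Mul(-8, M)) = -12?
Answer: Rational(-71751, 8) ≈ -8968.9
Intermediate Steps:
M = Rational(17, 8) (M = Add(Rational(5, 8), Mul(Rational(-1, 8), -12)) = Add(Rational(5, 8), Rational(3, 2)) = Rational(17, 8) ≈ 2.1250)
Function('A')(V, I) = Add(Rational(17, 8), I, V) (Function('A')(V, I) = Add(Add(I, Rational(17, 8)), V) = Add(Add(Rational(17, 8), I), V) = Add(Rational(17, 8), I, V))
Add(Add(3676, -12476), Function('A')(-166, -5)) = Add(Add(3676, -12476), Add(Rational(17, 8), -5, -166)) = Add(-8800, Rational(-1351, 8)) = Rational(-71751, 8)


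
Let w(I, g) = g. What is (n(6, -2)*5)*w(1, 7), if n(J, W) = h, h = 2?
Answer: 70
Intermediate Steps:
n(J, W) = 2
(n(6, -2)*5)*w(1, 7) = (2*5)*7 = 10*7 = 70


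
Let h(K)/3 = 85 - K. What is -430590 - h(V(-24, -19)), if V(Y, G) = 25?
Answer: -430770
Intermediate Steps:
h(K) = 255 - 3*K (h(K) = 3*(85 - K) = 255 - 3*K)
-430590 - h(V(-24, -19)) = -430590 - (255 - 3*25) = -430590 - (255 - 75) = -430590 - 1*180 = -430590 - 180 = -430770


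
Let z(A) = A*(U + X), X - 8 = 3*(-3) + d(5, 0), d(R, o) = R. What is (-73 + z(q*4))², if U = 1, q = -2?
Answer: 12769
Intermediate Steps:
X = 4 (X = 8 + (3*(-3) + 5) = 8 + (-9 + 5) = 8 - 4 = 4)
z(A) = 5*A (z(A) = A*(1 + 4) = A*5 = 5*A)
(-73 + z(q*4))² = (-73 + 5*(-2*4))² = (-73 + 5*(-8))² = (-73 - 40)² = (-113)² = 12769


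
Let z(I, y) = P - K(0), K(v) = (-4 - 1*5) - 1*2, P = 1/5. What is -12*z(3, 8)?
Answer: -672/5 ≈ -134.40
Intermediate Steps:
P = ⅕ ≈ 0.20000
K(v) = -11 (K(v) = (-4 - 5) - 2 = -9 - 2 = -11)
z(I, y) = 56/5 (z(I, y) = ⅕ - 1*(-11) = ⅕ + 11 = 56/5)
-12*z(3, 8) = -12*56/5 = -672/5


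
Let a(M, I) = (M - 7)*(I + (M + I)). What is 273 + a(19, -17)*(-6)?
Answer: 1353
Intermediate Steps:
a(M, I) = (-7 + M)*(M + 2*I) (a(M, I) = (-7 + M)*(I + (I + M)) = (-7 + M)*(M + 2*I))
273 + a(19, -17)*(-6) = 273 + (19² - 14*(-17) - 7*19 + 2*(-17)*19)*(-6) = 273 + (361 + 238 - 133 - 646)*(-6) = 273 - 180*(-6) = 273 + 1080 = 1353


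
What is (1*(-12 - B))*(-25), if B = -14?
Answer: -50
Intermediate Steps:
(1*(-12 - B))*(-25) = (1*(-12 - 1*(-14)))*(-25) = (1*(-12 + 14))*(-25) = (1*2)*(-25) = 2*(-25) = -50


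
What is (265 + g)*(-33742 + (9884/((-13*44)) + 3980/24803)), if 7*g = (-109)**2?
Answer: -13821165876904/208637 ≈ -6.6245e+7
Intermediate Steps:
g = 11881/7 (g = (1/7)*(-109)**2 = (1/7)*11881 = 11881/7 ≈ 1697.3)
(265 + g)*(-33742 + (9884/((-13*44)) + 3980/24803)) = (265 + 11881/7)*(-33742 + (9884/((-13*44)) + 3980/24803)) = 13736*(-33742 + (9884/(-572) + 3980*(1/24803)))/7 = 13736*(-33742 + (9884*(-1/572) + 3980/24803))/7 = 13736*(-33742 + (-2471/143 + 3980/24803))/7 = 13736*(-33742 - 60719073/3546829)/7 = (13736/7)*(-119737823191/3546829) = -13821165876904/208637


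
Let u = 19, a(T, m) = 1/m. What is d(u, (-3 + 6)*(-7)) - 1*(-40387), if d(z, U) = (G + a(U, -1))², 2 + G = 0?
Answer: 40396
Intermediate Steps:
G = -2 (G = -2 + 0 = -2)
d(z, U) = 9 (d(z, U) = (-2 + 1/(-1))² = (-2 - 1)² = (-3)² = 9)
d(u, (-3 + 6)*(-7)) - 1*(-40387) = 9 - 1*(-40387) = 9 + 40387 = 40396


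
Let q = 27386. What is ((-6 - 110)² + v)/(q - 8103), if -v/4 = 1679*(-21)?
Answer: 154492/19283 ≈ 8.0118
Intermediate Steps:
v = 141036 (v = -6716*(-21) = -4*(-35259) = 141036)
((-6 - 110)² + v)/(q - 8103) = ((-6 - 110)² + 141036)/(27386 - 8103) = ((-116)² + 141036)/19283 = (13456 + 141036)*(1/19283) = 154492*(1/19283) = 154492/19283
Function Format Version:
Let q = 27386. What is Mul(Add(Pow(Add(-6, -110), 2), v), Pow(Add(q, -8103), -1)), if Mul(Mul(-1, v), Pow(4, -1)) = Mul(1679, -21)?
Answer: Rational(154492, 19283) ≈ 8.0118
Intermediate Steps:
v = 141036 (v = Mul(-4, Mul(1679, -21)) = Mul(-4, -35259) = 141036)
Mul(Add(Pow(Add(-6, -110), 2), v), Pow(Add(q, -8103), -1)) = Mul(Add(Pow(Add(-6, -110), 2), 141036), Pow(Add(27386, -8103), -1)) = Mul(Add(Pow(-116, 2), 141036), Pow(19283, -1)) = Mul(Add(13456, 141036), Rational(1, 19283)) = Mul(154492, Rational(1, 19283)) = Rational(154492, 19283)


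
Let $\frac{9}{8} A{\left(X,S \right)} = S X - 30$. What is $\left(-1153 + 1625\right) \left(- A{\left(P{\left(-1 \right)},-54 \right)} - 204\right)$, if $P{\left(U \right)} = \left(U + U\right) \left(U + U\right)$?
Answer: $\frac{20768}{3} \approx 6922.7$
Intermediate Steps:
$P{\left(U \right)} = 4 U^{2}$ ($P{\left(U \right)} = 2 U 2 U = 4 U^{2}$)
$A{\left(X,S \right)} = - \frac{80}{3} + \frac{8 S X}{9}$ ($A{\left(X,S \right)} = \frac{8 \left(S X - 30\right)}{9} = \frac{8 \left(-30 + S X\right)}{9} = - \frac{80}{3} + \frac{8 S X}{9}$)
$\left(-1153 + 1625\right) \left(- A{\left(P{\left(-1 \right)},-54 \right)} - 204\right) = \left(-1153 + 1625\right) \left(- (- \frac{80}{3} + \frac{8}{9} \left(-54\right) 4 \left(-1\right)^{2}) - 204\right) = 472 \left(- (- \frac{80}{3} + \frac{8}{9} \left(-54\right) 4 \cdot 1) - 204\right) = 472 \left(- (- \frac{80}{3} + \frac{8}{9} \left(-54\right) 4) - 204\right) = 472 \left(- (- \frac{80}{3} - 192) - 204\right) = 472 \left(\left(-1\right) \left(- \frac{656}{3}\right) - 204\right) = 472 \left(\frac{656}{3} - 204\right) = 472 \cdot \frac{44}{3} = \frac{20768}{3}$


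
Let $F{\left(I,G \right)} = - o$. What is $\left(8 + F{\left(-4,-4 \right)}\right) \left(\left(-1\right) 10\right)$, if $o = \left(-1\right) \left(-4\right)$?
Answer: $-40$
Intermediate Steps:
$o = 4$
$F{\left(I,G \right)} = -4$ ($F{\left(I,G \right)} = \left(-1\right) 4 = -4$)
$\left(8 + F{\left(-4,-4 \right)}\right) \left(\left(-1\right) 10\right) = \left(8 - 4\right) \left(\left(-1\right) 10\right) = 4 \left(-10\right) = -40$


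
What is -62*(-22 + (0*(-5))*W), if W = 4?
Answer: 1364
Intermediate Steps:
-62*(-22 + (0*(-5))*W) = -62*(-22 + (0*(-5))*4) = -62*(-22 + 0*4) = -62*(-22 + 0) = -62*(-22) = 1364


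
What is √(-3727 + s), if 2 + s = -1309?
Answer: I*√5038 ≈ 70.979*I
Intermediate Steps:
s = -1311 (s = -2 - 1309 = -1311)
√(-3727 + s) = √(-3727 - 1311) = √(-5038) = I*√5038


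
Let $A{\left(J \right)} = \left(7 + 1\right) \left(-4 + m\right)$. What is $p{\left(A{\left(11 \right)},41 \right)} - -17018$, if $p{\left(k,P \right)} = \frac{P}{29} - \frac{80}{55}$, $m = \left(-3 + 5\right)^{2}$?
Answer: $\frac{5428729}{319} \approx 17018.0$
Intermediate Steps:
$m = 4$ ($m = 2^{2} = 4$)
$A{\left(J \right)} = 0$ ($A{\left(J \right)} = \left(7 + 1\right) \left(-4 + 4\right) = 8 \cdot 0 = 0$)
$p{\left(k,P \right)} = - \frac{16}{11} + \frac{P}{29}$ ($p{\left(k,P \right)} = P \frac{1}{29} - \frac{16}{11} = \frac{P}{29} - \frac{16}{11} = - \frac{16}{11} + \frac{P}{29}$)
$p{\left(A{\left(11 \right)},41 \right)} - -17018 = \left(- \frac{16}{11} + \frac{1}{29} \cdot 41\right) - -17018 = \left(- \frac{16}{11} + \frac{41}{29}\right) + 17018 = - \frac{13}{319} + 17018 = \frac{5428729}{319}$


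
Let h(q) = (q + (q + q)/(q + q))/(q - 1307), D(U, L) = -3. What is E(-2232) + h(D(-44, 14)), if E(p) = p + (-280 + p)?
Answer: -3107319/655 ≈ -4744.0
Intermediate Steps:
E(p) = -280 + 2*p
h(q) = (1 + q)/(-1307 + q) (h(q) = (q + (2*q)/((2*q)))/(-1307 + q) = (q + (2*q)*(1/(2*q)))/(-1307 + q) = (q + 1)/(-1307 + q) = (1 + q)/(-1307 + q))
E(-2232) + h(D(-44, 14)) = (-280 + 2*(-2232)) + (1 - 3)/(-1307 - 3) = (-280 - 4464) - 2/(-1310) = -4744 - 1/1310*(-2) = -4744 + 1/655 = -3107319/655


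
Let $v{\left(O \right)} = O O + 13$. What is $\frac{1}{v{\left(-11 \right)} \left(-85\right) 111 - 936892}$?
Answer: $- \frac{1}{2201182} \approx -4.543 \cdot 10^{-7}$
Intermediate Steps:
$v{\left(O \right)} = 13 + O^{2}$ ($v{\left(O \right)} = O^{2} + 13 = 13 + O^{2}$)
$\frac{1}{v{\left(-11 \right)} \left(-85\right) 111 - 936892} = \frac{1}{\left(13 + \left(-11\right)^{2}\right) \left(-85\right) 111 - 936892} = \frac{1}{\left(13 + 121\right) \left(-85\right) 111 - 936892} = \frac{1}{134 \left(-85\right) 111 - 936892} = \frac{1}{\left(-11390\right) 111 - 936892} = \frac{1}{-1264290 - 936892} = \frac{1}{-2201182} = - \frac{1}{2201182}$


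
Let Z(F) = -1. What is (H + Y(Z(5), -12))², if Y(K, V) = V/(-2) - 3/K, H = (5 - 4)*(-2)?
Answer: 49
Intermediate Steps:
H = -2 (H = 1*(-2) = -2)
Y(K, V) = -3/K - V/2 (Y(K, V) = V*(-½) - 3/K = -V/2 - 3/K = -3/K - V/2)
(H + Y(Z(5), -12))² = (-2 + (-3/(-1) - ½*(-12)))² = (-2 + (-3*(-1) + 6))² = (-2 + (3 + 6))² = (-2 + 9)² = 7² = 49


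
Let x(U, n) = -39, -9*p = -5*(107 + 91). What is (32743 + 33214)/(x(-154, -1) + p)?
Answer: 65957/71 ≈ 928.97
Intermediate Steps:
p = 110 (p = -(-5)*(107 + 91)/9 = -(-5)*198/9 = -1/9*(-990) = 110)
(32743 + 33214)/(x(-154, -1) + p) = (32743 + 33214)/(-39 + 110) = 65957/71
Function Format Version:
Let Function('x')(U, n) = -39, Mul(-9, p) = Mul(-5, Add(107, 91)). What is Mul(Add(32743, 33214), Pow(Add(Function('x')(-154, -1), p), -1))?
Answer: Rational(65957, 71) ≈ 928.97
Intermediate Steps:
p = 110 (p = Mul(Rational(-1, 9), Mul(-5, Add(107, 91))) = Mul(Rational(-1, 9), Mul(-5, 198)) = Mul(Rational(-1, 9), -990) = 110)
Mul(Add(32743, 33214), Pow(Add(Function('x')(-154, -1), p), -1)) = Mul(Add(32743, 33214), Pow(Add(-39, 110), -1)) = Mul(65957, Pow(71, -1)) = Mul(65957, Rational(1, 71)) = Rational(65957, 71)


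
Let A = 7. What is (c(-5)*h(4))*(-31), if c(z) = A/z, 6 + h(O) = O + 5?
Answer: 651/5 ≈ 130.20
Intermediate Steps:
h(O) = -1 + O (h(O) = -6 + (O + 5) = -6 + (5 + O) = -1 + O)
c(z) = 7/z
(c(-5)*h(4))*(-31) = ((7/(-5))*(-1 + 4))*(-31) = ((7*(-⅕))*3)*(-31) = -7/5*3*(-31) = -21/5*(-31) = 651/5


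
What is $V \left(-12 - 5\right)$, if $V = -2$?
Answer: $34$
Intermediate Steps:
$V \left(-12 - 5\right) = - 2 \left(-12 - 5\right) = \left(-2\right) \left(-17\right) = 34$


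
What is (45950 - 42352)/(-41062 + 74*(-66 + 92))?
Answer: -1799/19569 ≈ -0.091931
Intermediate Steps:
(45950 - 42352)/(-41062 + 74*(-66 + 92)) = 3598/(-41062 + 74*26) = 3598/(-41062 + 1924) = 3598/(-39138) = 3598*(-1/39138) = -1799/19569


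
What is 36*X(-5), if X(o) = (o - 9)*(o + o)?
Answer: 5040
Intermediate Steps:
X(o) = 2*o*(-9 + o) (X(o) = (-9 + o)*(2*o) = 2*o*(-9 + o))
36*X(-5) = 36*(2*(-5)*(-9 - 5)) = 36*(2*(-5)*(-14)) = 36*140 = 5040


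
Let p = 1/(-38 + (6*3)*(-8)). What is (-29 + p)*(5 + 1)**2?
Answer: -95022/91 ≈ -1044.2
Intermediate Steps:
p = -1/182 (p = 1/(-38 + 18*(-8)) = 1/(-38 - 144) = 1/(-182) = -1/182 ≈ -0.0054945)
(-29 + p)*(5 + 1)**2 = (-29 - 1/182)*(5 + 1)**2 = -5279/182*6**2 = -5279/182*36 = -95022/91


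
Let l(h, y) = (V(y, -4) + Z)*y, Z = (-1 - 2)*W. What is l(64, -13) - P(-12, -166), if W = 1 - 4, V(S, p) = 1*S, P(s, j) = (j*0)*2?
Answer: 52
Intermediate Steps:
P(s, j) = 0 (P(s, j) = 0*2 = 0)
V(S, p) = S
W = -3
Z = 9 (Z = (-1 - 2)*(-3) = -3*(-3) = 9)
l(h, y) = y*(9 + y) (l(h, y) = (y + 9)*y = (9 + y)*y = y*(9 + y))
l(64, -13) - P(-12, -166) = -13*(9 - 13) - 1*0 = -13*(-4) + 0 = 52 + 0 = 52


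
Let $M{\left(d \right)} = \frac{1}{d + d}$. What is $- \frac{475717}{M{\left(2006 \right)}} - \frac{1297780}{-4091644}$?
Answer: $- \frac{1952304002249799}{1022911} \approx -1.9086 \cdot 10^{9}$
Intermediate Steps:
$M{\left(d \right)} = \frac{1}{2 d}$
$- \frac{475717}{M{\left(2006 \right)}} - \frac{1297780}{-4091644} = - \frac{475717}{\frac{1}{2} \cdot \frac{1}{2006}} - \frac{1297780}{-4091644} = - \frac{475717}{\frac{1}{2} \cdot \frac{1}{2006}} - - \frac{324445}{1022911} = - 475717 \frac{1}{\frac{1}{4012}} + \frac{324445}{1022911} = \left(-475717\right) 4012 + \frac{324445}{1022911} = -1908576604 + \frac{324445}{1022911} = - \frac{1952304002249799}{1022911}$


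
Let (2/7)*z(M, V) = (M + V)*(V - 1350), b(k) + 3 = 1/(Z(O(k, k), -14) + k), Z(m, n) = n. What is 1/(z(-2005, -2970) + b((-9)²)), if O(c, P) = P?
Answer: 67/5039873800 ≈ 1.3294e-8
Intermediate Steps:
b(k) = -3 + 1/(-14 + k)
z(M, V) = 7*(-1350 + V)*(M + V)/2 (z(M, V) = 7*((M + V)*(V - 1350))/2 = 7*((M + V)*(-1350 + V))/2 = 7*((-1350 + V)*(M + V))/2 = 7*(-1350 + V)*(M + V)/2)
1/(z(-2005, -2970) + b((-9)²)) = 1/((-4725*(-2005) - 4725*(-2970) + (7/2)*(-2970)² + (7/2)*(-2005)*(-2970)) + (43 - 3*(-9)²)/(-14 + (-9)²)) = 1/((9473625 + 14033250 + (7/2)*8820900 + 20841975) + (43 - 3*81)/(-14 + 81)) = 1/((9473625 + 14033250 + 30873150 + 20841975) + (43 - 243)/67) = 1/(75222000 + (1/67)*(-200)) = 1/(75222000 - 200/67) = 1/(5039873800/67) = 67/5039873800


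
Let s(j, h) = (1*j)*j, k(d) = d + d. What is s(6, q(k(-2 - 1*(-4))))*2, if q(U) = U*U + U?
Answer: 72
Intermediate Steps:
k(d) = 2*d
q(U) = U + U**2 (q(U) = U**2 + U = U + U**2)
s(j, h) = j**2 (s(j, h) = j*j = j**2)
s(6, q(k(-2 - 1*(-4))))*2 = 6**2*2 = 36*2 = 72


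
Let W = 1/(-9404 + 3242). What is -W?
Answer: 1/6162 ≈ 0.00016229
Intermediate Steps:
W = -1/6162 (W = 1/(-6162) = -1/6162 ≈ -0.00016229)
-W = -1*(-1/6162) = 1/6162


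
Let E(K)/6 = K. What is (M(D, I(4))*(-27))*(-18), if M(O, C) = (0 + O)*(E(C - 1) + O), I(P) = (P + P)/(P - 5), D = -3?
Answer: 83106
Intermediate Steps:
E(K) = 6*K
I(P) = 2*P/(-5 + P) (I(P) = (2*P)/(-5 + P) = 2*P/(-5 + P))
M(O, C) = O*(-6 + O + 6*C) (M(O, C) = (0 + O)*(6*(C - 1) + O) = O*(6*(-1 + C) + O) = O*((-6 + 6*C) + O) = O*(-6 + O + 6*C))
(M(D, I(4))*(-27))*(-18) = (-3*(-6 - 3 + 6*(2*4/(-5 + 4)))*(-27))*(-18) = (-3*(-6 - 3 + 6*(2*4/(-1)))*(-27))*(-18) = (-3*(-6 - 3 + 6*(2*4*(-1)))*(-27))*(-18) = (-3*(-6 - 3 + 6*(-8))*(-27))*(-18) = (-3*(-6 - 3 - 48)*(-27))*(-18) = (-3*(-57)*(-27))*(-18) = (171*(-27))*(-18) = -4617*(-18) = 83106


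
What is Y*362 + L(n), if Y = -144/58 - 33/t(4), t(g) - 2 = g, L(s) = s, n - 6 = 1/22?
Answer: -1839809/638 ≈ -2883.7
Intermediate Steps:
n = 133/22 (n = 6 + 1/22 = 133/22 ≈ 6.0455)
t(g) = 2 + g
Y = -463/58 (Y = -144/58 - 33/(2 + 4) = -144*1/58 - 33/6 = -72/29 - 33*⅙ = -72/29 - 11/2 = -463/58 ≈ -7.9828)
Y*362 + L(n) = -463/58*362 + 133/22 = -83803/29 + 133/22 = -1839809/638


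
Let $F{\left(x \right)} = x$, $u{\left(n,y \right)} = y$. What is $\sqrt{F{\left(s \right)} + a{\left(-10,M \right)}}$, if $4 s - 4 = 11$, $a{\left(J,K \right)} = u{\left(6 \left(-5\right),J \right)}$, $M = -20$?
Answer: $\frac{5 i}{2} \approx 2.5 i$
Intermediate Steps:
$a{\left(J,K \right)} = J$
$s = \frac{15}{4}$ ($s = 1 + \frac{1}{4} \cdot 11 = 1 + \frac{11}{4} = \frac{15}{4} \approx 3.75$)
$\sqrt{F{\left(s \right)} + a{\left(-10,M \right)}} = \sqrt{\frac{15}{4} - 10} = \sqrt{- \frac{25}{4}} = \frac{5 i}{2}$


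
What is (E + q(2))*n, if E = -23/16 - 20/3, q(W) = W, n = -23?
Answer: 6739/48 ≈ 140.40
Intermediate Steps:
E = -389/48 (E = -23*1/16 - 20*⅓ = -23/16 - 20/3 = -389/48 ≈ -8.1042)
(E + q(2))*n = (-389/48 + 2)*(-23) = -293/48*(-23) = 6739/48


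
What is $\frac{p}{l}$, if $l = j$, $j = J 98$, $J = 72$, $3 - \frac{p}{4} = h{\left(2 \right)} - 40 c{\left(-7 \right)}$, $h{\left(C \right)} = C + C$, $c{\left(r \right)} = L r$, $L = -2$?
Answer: $\frac{559}{1764} \approx 0.31689$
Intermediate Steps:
$c{\left(r \right)} = - 2 r$
$h{\left(C \right)} = 2 C$
$p = 2236$ ($p = 12 - 4 \left(2 \cdot 2 - 40 \left(\left(-2\right) \left(-7\right)\right)\right) = 12 - 4 \left(4 - 560\right) = 12 - -2224 = 12 + 2224 = 2236$)
$j = 7056$ ($j = 72 \cdot 98 = 7056$)
$l = 7056$
$\frac{p}{l} = \frac{2236}{7056} = 2236 \cdot \frac{1}{7056} = \frac{559}{1764}$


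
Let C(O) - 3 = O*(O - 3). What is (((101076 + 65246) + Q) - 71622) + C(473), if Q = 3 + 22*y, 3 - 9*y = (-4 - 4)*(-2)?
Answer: 2852858/9 ≈ 3.1698e+5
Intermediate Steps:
y = -13/9 (y = ⅓ - (-4 - 4)*(-2)/9 = ⅓ - (-8)*(-2)/9 = ⅓ - ⅑*16 = ⅓ - 16/9 = -13/9 ≈ -1.4444)
C(O) = 3 + O*(-3 + O) (C(O) = 3 + O*(O - 3) = 3 + O*(-3 + O))
Q = -259/9 (Q = 3 + 22*(-13/9) = 3 - 286/9 = -259/9 ≈ -28.778)
(((101076 + 65246) + Q) - 71622) + C(473) = (((101076 + 65246) - 259/9) - 71622) + (3 + 473² - 3*473) = ((166322 - 259/9) - 71622) + (3 + 223729 - 1419) = (1496639/9 - 71622) + 222313 = 852041/9 + 222313 = 2852858/9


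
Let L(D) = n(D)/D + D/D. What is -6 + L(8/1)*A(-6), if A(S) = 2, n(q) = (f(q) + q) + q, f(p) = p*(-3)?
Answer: -6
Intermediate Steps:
f(p) = -3*p
n(q) = -q (n(q) = (-3*q + q) + q = -2*q + q = -q)
L(D) = 0 (L(D) = (-D)/D + D/D = -1 + 1 = 0)
-6 + L(8/1)*A(-6) = -6 + 0*2 = -6 + 0 = -6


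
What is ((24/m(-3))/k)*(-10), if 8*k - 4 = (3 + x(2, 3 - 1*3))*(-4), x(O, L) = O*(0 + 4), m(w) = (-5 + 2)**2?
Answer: 16/3 ≈ 5.3333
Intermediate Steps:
m(w) = 9 (m(w) = (-3)**2 = 9)
x(O, L) = 4*O (x(O, L) = O*4 = 4*O)
k = -5 (k = 1/2 + ((3 + 4*2)*(-4))/8 = 1/2 + ((3 + 8)*(-4))/8 = 1/2 + (11*(-4))/8 = 1/2 + (1/8)*(-44) = 1/2 - 11/2 = -5)
((24/m(-3))/k)*(-10) = ((24/9)/(-5))*(-10) = -24/(5*9)*(-10) = -1/5*8/3*(-10) = -8/15*(-10) = 16/3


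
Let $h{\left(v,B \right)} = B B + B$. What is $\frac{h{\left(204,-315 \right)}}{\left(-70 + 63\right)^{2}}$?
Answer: $\frac{14130}{7} \approx 2018.6$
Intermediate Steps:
$h{\left(v,B \right)} = B + B^{2}$ ($h{\left(v,B \right)} = B^{2} + B = B + B^{2}$)
$\frac{h{\left(204,-315 \right)}}{\left(-70 + 63\right)^{2}} = \frac{\left(-315\right) \left(1 - 315\right)}{\left(-70 + 63\right)^{2}} = \frac{\left(-315\right) \left(-314\right)}{\left(-7\right)^{2}} = \frac{98910}{49} = 98910 \cdot \frac{1}{49} = \frac{14130}{7}$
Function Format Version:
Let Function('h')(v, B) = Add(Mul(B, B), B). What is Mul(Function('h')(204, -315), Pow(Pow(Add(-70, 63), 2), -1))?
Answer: Rational(14130, 7) ≈ 2018.6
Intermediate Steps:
Function('h')(v, B) = Add(B, Pow(B, 2)) (Function('h')(v, B) = Add(Pow(B, 2), B) = Add(B, Pow(B, 2)))
Mul(Function('h')(204, -315), Pow(Pow(Add(-70, 63), 2), -1)) = Mul(Mul(-315, Add(1, -315)), Pow(Pow(Add(-70, 63), 2), -1)) = Mul(Mul(-315, -314), Pow(Pow(-7, 2), -1)) = Mul(98910, Pow(49, -1)) = Mul(98910, Rational(1, 49)) = Rational(14130, 7)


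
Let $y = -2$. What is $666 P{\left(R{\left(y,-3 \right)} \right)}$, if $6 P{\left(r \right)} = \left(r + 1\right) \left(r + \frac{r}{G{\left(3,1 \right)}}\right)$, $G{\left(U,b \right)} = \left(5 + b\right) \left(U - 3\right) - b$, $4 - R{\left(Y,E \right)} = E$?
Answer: $0$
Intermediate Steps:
$R{\left(Y,E \right)} = 4 - E$
$G{\left(U,b \right)} = - b + \left(-3 + U\right) \left(5 + b\right)$ ($G{\left(U,b \right)} = \left(5 + b\right) \left(-3 + U\right) - b = \left(-3 + U\right) \left(5 + b\right) - b = - b + \left(-3 + U\right) \left(5 + b\right)$)
$P{\left(r \right)} = 0$ ($P{\left(r \right)} = \frac{\left(r + 1\right) \left(r + \frac{r}{-15 - 4 + 5 \cdot 3 + 3 \cdot 1}\right)}{6} = \frac{\left(1 + r\right) \left(r + \frac{r}{-15 - 4 + 15 + 3}\right)}{6} = \frac{\left(1 + r\right) \left(r + \frac{r}{-1}\right)}{6} = \frac{\left(1 + r\right) \left(r + r \left(-1\right)\right)}{6} = \frac{\left(1 + r\right) \left(r - r\right)}{6} = \frac{\left(1 + r\right) 0}{6} = \frac{1}{6} \cdot 0 = 0$)
$666 P{\left(R{\left(y,-3 \right)} \right)} = 666 \cdot 0 = 0$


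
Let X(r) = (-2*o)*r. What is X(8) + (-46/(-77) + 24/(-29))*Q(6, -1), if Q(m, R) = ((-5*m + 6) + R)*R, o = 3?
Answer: -120034/2233 ≈ -53.755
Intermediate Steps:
X(r) = -6*r (X(r) = (-2*3)*r = -6*r)
Q(m, R) = R*(6 + R - 5*m) (Q(m, R) = ((6 - 5*m) + R)*R = (6 + R - 5*m)*R = R*(6 + R - 5*m))
X(8) + (-46/(-77) + 24/(-29))*Q(6, -1) = -6*8 + (-46/(-77) + 24/(-29))*(-(6 - 1 - 5*6)) = -48 + (-46*(-1/77) + 24*(-1/29))*(-(6 - 1 - 30)) = -48 + (46/77 - 24/29)*(-1*(-25)) = -48 - 514/2233*25 = -48 - 12850/2233 = -120034/2233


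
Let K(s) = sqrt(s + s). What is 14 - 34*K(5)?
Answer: 14 - 34*sqrt(10) ≈ -93.517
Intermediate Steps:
K(s) = sqrt(2)*sqrt(s) (K(s) = sqrt(2*s) = sqrt(2)*sqrt(s))
14 - 34*K(5) = 14 - 34*sqrt(2)*sqrt(5) = 14 - 34*sqrt(10)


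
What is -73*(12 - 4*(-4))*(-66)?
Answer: 134904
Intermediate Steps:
-73*(12 - 4*(-4))*(-66) = -73*(12 + 16)*(-66) = -73*28*(-66) = -2044*(-66) = 134904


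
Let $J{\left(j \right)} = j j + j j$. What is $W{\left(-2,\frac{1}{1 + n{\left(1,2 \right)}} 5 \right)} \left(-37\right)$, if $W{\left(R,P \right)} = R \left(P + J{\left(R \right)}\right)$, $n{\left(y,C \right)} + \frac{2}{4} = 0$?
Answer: $1332$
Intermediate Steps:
$n{\left(y,C \right)} = - \frac{1}{2}$ ($n{\left(y,C \right)} = - \frac{1}{2} + 0 = - \frac{1}{2}$)
$J{\left(j \right)} = 2 j^{2}$ ($J{\left(j \right)} = j^{2} + j^{2} = 2 j^{2}$)
$W{\left(R,P \right)} = R \left(P + 2 R^{2}\right)$
$W{\left(-2,\frac{1}{1 + n{\left(1,2 \right)}} 5 \right)} \left(-37\right) = - 2 \left(\frac{1}{1 - \frac{1}{2}} \cdot 5 + 2 \left(-2\right)^{2}\right) \left(-37\right) = - 2 \left(\frac{1}{\frac{1}{2}} \cdot 5 + 2 \cdot 4\right) \left(-37\right) = - 2 \left(2 \cdot 5 + 8\right) \left(-37\right) = - 2 \left(10 + 8\right) \left(-37\right) = \left(-2\right) 18 \left(-37\right) = \left(-36\right) \left(-37\right) = 1332$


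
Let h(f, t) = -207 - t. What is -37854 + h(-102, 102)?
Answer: -38163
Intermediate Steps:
-37854 + h(-102, 102) = -37854 + (-207 - 1*102) = -37854 + (-207 - 102) = -37854 - 309 = -38163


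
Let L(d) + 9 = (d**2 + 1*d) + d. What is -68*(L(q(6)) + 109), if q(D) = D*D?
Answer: -99824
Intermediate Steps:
q(D) = D**2
L(d) = -9 + d**2 + 2*d (L(d) = -9 + ((d**2 + 1*d) + d) = -9 + ((d**2 + d) + d) = -9 + ((d + d**2) + d) = -9 + (d**2 + 2*d) = -9 + d**2 + 2*d)
-68*(L(q(6)) + 109) = -68*((-9 + (6**2)**2 + 2*6**2) + 109) = -68*((-9 + 36**2 + 2*36) + 109) = -68*((-9 + 1296 + 72) + 109) = -68*(1359 + 109) = -68*1468 = -99824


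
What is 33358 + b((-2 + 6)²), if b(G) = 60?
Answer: 33418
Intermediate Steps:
33358 + b((-2 + 6)²) = 33358 + 60 = 33418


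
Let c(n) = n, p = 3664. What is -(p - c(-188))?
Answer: -3852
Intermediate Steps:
-(p - c(-188)) = -(3664 - 1*(-188)) = -(3664 + 188) = -1*3852 = -3852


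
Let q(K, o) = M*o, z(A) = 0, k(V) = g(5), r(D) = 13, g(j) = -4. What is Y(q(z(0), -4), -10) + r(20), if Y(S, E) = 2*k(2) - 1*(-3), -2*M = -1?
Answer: 8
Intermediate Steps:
M = 1/2 (M = -1/2*(-1) = 1/2 ≈ 0.50000)
k(V) = -4
q(K, o) = o/2
Y(S, E) = -5 (Y(S, E) = 2*(-4) - 1*(-3) = -8 + 3 = -5)
Y(q(z(0), -4), -10) + r(20) = -5 + 13 = 8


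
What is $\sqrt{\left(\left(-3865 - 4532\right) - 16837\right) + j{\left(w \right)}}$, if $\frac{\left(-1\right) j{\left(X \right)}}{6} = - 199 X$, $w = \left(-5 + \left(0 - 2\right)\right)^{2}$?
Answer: $2 \sqrt{8318} \approx 182.41$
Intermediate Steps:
$w = 49$ ($w = \left(-5 - 2\right)^{2} = \left(-7\right)^{2} = 49$)
$j{\left(X \right)} = 1194 X$ ($j{\left(X \right)} = - 6 \left(- 199 X\right) = 1194 X$)
$\sqrt{\left(\left(-3865 - 4532\right) - 16837\right) + j{\left(w \right)}} = \sqrt{\left(\left(-3865 - 4532\right) - 16837\right) + 1194 \cdot 49} = \sqrt{\left(-8397 - 16837\right) + 58506} = \sqrt{-25234 + 58506} = \sqrt{33272} = 2 \sqrt{8318}$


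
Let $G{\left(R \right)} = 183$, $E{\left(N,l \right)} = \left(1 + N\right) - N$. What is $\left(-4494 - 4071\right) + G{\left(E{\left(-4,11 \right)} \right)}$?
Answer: $-8382$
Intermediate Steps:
$E{\left(N,l \right)} = 1$
$\left(-4494 - 4071\right) + G{\left(E{\left(-4,11 \right)} \right)} = \left(-4494 - 4071\right) + 183 = -8565 + 183 = -8382$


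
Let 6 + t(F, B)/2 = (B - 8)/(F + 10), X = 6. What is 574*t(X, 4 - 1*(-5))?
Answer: -27265/4 ≈ -6816.3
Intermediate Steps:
t(F, B) = -12 + 2*(-8 + B)/(10 + F) (t(F, B) = -12 + 2*((B - 8)/(F + 10)) = -12 + 2*((-8 + B)/(10 + F)) = -12 + 2*(-8 + B)/(10 + F))
574*t(X, 4 - 1*(-5)) = 574*(2*(-68 + (4 - 1*(-5)) - 6*6)/(10 + 6)) = 574*(2*(-68 + (4 + 5) - 36)/16) = 574*(2*(1/16)*(-68 + 9 - 36)) = 574*(2*(1/16)*(-95)) = 574*(-95/8) = -27265/4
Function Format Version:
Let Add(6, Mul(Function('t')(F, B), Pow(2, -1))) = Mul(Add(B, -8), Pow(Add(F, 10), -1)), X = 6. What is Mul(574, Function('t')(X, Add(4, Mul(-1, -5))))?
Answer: Rational(-27265, 4) ≈ -6816.3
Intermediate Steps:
Function('t')(F, B) = Add(-12, Mul(2, Pow(Add(10, F), -1), Add(-8, B))) (Function('t')(F, B) = Add(-12, Mul(2, Mul(Add(B, -8), Pow(Add(F, 10), -1)))) = Add(-12, Mul(2, Mul(Add(-8, B), Pow(Add(10, F), -1)))) = Add(-12, Mul(2, Mul(Pow(Add(10, F), -1), Add(-8, B)))) = Add(-12, Mul(2, Pow(Add(10, F), -1), Add(-8, B))))
Mul(574, Function('t')(X, Add(4, Mul(-1, -5)))) = Mul(574, Mul(2, Pow(Add(10, 6), -1), Add(-68, Add(4, Mul(-1, -5)), Mul(-6, 6)))) = Mul(574, Mul(2, Pow(16, -1), Add(-68, Add(4, 5), -36))) = Mul(574, Mul(2, Rational(1, 16), Add(-68, 9, -36))) = Mul(574, Mul(2, Rational(1, 16), -95)) = Mul(574, Rational(-95, 8)) = Rational(-27265, 4)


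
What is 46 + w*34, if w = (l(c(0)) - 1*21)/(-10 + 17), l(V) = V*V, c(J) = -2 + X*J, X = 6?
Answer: -256/7 ≈ -36.571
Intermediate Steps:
c(J) = -2 + 6*J
l(V) = V**2
w = -17/7 (w = ((-2 + 6*0)**2 - 1*21)/(-10 + 17) = ((-2 + 0)**2 - 21)/7 = ((-2)**2 - 21)*(1/7) = (4 - 21)*(1/7) = -17*1/7 = -17/7 ≈ -2.4286)
46 + w*34 = 46 - 17/7*34 = 46 - 578/7 = -256/7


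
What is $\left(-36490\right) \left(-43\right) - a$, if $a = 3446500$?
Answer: $-1877430$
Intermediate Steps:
$\left(-36490\right) \left(-43\right) - a = \left(-36490\right) \left(-43\right) - 3446500 = 1569070 - 3446500 = -1877430$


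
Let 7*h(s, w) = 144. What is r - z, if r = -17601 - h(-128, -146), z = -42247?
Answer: 172378/7 ≈ 24625.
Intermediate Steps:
h(s, w) = 144/7 (h(s, w) = (⅐)*144 = 144/7)
r = -123351/7 (r = -17601 - 1*144/7 = -17601 - 144/7 = -123351/7 ≈ -17622.)
r - z = -123351/7 - 1*(-42247) = -123351/7 + 42247 = 172378/7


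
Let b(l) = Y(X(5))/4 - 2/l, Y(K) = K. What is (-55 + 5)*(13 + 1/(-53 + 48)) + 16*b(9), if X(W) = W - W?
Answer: -5792/9 ≈ -643.56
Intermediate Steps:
X(W) = 0
b(l) = -2/l (b(l) = 0/4 - 2/l = 0*(1/4) - 2/l = 0 - 2/l = -2/l)
(-55 + 5)*(13 + 1/(-53 + 48)) + 16*b(9) = (-55 + 5)*(13 + 1/(-53 + 48)) + 16*(-2/9) = -50*(13 + 1/(-5)) + 16*(-2*1/9) = -50*(13 - 1/5) + 16*(-2/9) = -50*64/5 - 32/9 = -640 - 32/9 = -5792/9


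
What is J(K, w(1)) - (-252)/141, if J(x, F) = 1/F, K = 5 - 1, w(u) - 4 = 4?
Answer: 719/376 ≈ 1.9122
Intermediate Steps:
w(u) = 8 (w(u) = 4 + 4 = 8)
K = 4
J(K, w(1)) - (-252)/141 = 1/8 - (-252)/141 = ⅛ - (-252)/141 = ⅛ - 1*(-84/47) = ⅛ + 84/47 = 719/376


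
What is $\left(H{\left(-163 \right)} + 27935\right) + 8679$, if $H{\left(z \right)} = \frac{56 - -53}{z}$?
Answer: $\frac{5967973}{163} \approx 36613.0$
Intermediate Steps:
$H{\left(z \right)} = \frac{109}{z}$ ($H{\left(z \right)} = \frac{56 + 53}{z} = \frac{109}{z}$)
$\left(H{\left(-163 \right)} + 27935\right) + 8679 = \left(\frac{109}{-163} + 27935\right) + 8679 = \left(109 \left(- \frac{1}{163}\right) + 27935\right) + 8679 = \left(- \frac{109}{163} + 27935\right) + 8679 = \frac{4553296}{163} + 8679 = \frac{5967973}{163}$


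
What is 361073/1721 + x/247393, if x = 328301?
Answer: 89891938710/425763353 ≈ 211.13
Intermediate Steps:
361073/1721 + x/247393 = 361073/1721 + 328301/247393 = 89891938710/425763353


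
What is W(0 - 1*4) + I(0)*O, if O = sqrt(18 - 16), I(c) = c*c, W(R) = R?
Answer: -4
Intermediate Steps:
I(c) = c**2
O = sqrt(2) ≈ 1.4142
W(0 - 1*4) + I(0)*O = (0 - 1*4) + 0**2*sqrt(2) = (0 - 4) + 0*sqrt(2) = -4 + 0 = -4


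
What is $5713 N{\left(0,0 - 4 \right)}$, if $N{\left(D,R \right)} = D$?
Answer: $0$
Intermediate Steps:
$5713 N{\left(0,0 - 4 \right)} = 5713 \cdot 0 = 0$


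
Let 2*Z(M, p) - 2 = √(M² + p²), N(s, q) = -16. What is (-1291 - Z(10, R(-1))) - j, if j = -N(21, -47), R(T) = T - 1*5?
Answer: -1308 - √34 ≈ -1313.8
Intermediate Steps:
R(T) = -5 + T (R(T) = T - 5 = -5 + T)
Z(M, p) = 1 + √(M² + p²)/2
j = 16 (j = -1*(-16) = 16)
(-1291 - Z(10, R(-1))) - j = (-1291 - (1 + √(10² + (-5 - 1)²)/2)) - 1*16 = (-1291 - (1 + √(100 + (-6)²)/2)) - 16 = (-1291 - (1 + √(100 + 36)/2)) - 16 = (-1291 - (1 + √136/2)) - 16 = (-1291 - (1 + (2*√34)/2)) - 16 = (-1291 - (1 + √34)) - 16 = (-1291 + (-1 - √34)) - 16 = (-1292 - √34) - 16 = -1308 - √34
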